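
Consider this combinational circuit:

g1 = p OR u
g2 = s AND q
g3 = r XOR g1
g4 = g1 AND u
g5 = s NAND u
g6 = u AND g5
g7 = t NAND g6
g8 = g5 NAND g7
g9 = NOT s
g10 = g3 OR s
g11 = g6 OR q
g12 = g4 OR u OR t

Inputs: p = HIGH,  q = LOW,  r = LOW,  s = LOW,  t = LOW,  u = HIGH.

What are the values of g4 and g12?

g4 = HIGH, g12 = HIGH

g1 = p OR u = HIGH OR HIGH = HIGH
g4 = g1 AND u = HIGH AND HIGH = HIGH
g12 = g4 OR u OR t = HIGH OR HIGH OR LOW = HIGH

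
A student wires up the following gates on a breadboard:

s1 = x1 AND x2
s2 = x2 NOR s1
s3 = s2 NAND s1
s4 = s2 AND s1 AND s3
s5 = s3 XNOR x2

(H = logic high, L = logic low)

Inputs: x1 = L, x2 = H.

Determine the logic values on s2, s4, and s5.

s2 = L, s4 = L, s5 = H

s1 = x1 AND x2 = L AND H = L
s2 = x2 NOR s1 = H NOR L = L
s3 = s2 NAND s1 = L NAND L = H
s4 = s2 AND s1 AND s3 = L AND L AND H = L
s5 = s3 XNOR x2 = H XNOR H = H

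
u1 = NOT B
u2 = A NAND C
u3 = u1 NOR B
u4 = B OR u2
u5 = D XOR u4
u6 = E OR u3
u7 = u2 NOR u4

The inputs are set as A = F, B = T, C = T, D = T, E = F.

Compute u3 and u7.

u3 = F, u7 = F

u1 = NOT B = NOT T = F
u2 = A NAND C = F NAND T = T
u3 = u1 NOR B = F NOR T = F
u4 = B OR u2 = T OR T = T
u7 = u2 NOR u4 = T NOR T = F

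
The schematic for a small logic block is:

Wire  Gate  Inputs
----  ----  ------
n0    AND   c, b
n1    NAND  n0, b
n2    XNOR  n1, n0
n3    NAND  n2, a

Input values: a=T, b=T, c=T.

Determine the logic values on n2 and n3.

n0 = c AND b = T AND T = T
n1 = n0 NAND b = T NAND T = F
n2 = n1 XNOR n0 = F XNOR T = F
n3 = n2 NAND a = F NAND T = T

n2 = F, n3 = T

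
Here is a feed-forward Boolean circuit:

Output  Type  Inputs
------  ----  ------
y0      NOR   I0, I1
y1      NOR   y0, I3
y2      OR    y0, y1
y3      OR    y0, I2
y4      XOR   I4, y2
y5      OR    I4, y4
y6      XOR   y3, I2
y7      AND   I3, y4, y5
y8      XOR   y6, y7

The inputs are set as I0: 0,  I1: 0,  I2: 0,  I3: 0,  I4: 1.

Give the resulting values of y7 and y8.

y7 = 0; y8 = 1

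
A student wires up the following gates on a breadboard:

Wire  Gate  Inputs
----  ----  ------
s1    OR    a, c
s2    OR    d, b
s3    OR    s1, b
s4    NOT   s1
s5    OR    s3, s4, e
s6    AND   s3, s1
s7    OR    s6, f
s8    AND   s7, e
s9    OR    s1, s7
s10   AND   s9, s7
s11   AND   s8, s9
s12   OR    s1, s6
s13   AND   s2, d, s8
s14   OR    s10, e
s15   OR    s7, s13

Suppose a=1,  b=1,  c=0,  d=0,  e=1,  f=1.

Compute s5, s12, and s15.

s5 = 1; s12 = 1; s15 = 1

s1 = a OR c = 1 OR 0 = 1
s2 = d OR b = 0 OR 1 = 1
s3 = s1 OR b = 1 OR 1 = 1
s4 = NOT s1 = NOT 1 = 0
s5 = s3 OR s4 OR e = 1 OR 0 OR 1 = 1
s6 = s3 AND s1 = 1 AND 1 = 1
s7 = s6 OR f = 1 OR 1 = 1
s8 = s7 AND e = 1 AND 1 = 1
s12 = s1 OR s6 = 1 OR 1 = 1
s13 = s2 AND d AND s8 = 1 AND 0 AND 1 = 0
s15 = s7 OR s13 = 1 OR 0 = 1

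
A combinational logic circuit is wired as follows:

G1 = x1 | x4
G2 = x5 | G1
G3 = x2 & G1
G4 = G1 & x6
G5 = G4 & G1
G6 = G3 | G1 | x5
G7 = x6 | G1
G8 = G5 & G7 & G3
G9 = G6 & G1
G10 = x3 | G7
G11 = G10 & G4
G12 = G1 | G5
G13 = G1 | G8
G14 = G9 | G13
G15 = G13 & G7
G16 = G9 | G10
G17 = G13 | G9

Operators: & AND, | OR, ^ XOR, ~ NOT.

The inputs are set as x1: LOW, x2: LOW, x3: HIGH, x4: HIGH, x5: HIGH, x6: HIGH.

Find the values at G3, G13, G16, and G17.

G1 = x1 OR x4 = LOW OR HIGH = HIGH
G3 = x2 AND G1 = LOW AND HIGH = LOW
G4 = G1 AND x6 = HIGH AND HIGH = HIGH
G5 = G4 AND G1 = HIGH AND HIGH = HIGH
G6 = G3 OR G1 OR x5 = LOW OR HIGH OR HIGH = HIGH
G7 = x6 OR G1 = HIGH OR HIGH = HIGH
G8 = G5 AND G7 AND G3 = HIGH AND HIGH AND LOW = LOW
G9 = G6 AND G1 = HIGH AND HIGH = HIGH
G10 = x3 OR G7 = HIGH OR HIGH = HIGH
G13 = G1 OR G8 = HIGH OR LOW = HIGH
G16 = G9 OR G10 = HIGH OR HIGH = HIGH
G17 = G13 OR G9 = HIGH OR HIGH = HIGH

G3 = LOW; G13 = HIGH; G16 = HIGH; G17 = HIGH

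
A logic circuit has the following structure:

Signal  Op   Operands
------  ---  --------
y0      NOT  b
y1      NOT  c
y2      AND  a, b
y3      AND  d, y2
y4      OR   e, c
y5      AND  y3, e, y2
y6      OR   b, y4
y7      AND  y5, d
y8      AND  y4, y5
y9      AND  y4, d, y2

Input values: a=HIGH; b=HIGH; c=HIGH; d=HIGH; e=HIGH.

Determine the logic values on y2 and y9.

y2 = a AND b = HIGH AND HIGH = HIGH
y4 = e OR c = HIGH OR HIGH = HIGH
y9 = y4 AND d AND y2 = HIGH AND HIGH AND HIGH = HIGH

y2 = HIGH  y9 = HIGH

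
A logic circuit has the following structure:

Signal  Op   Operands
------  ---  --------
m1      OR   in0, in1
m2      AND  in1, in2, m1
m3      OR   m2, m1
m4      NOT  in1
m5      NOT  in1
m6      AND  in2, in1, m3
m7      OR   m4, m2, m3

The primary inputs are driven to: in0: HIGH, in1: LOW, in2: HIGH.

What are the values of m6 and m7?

m1 = in0 OR in1 = HIGH OR LOW = HIGH
m2 = in1 AND in2 AND m1 = LOW AND HIGH AND HIGH = LOW
m3 = m2 OR m1 = LOW OR HIGH = HIGH
m4 = NOT in1 = NOT LOW = HIGH
m6 = in2 AND in1 AND m3 = HIGH AND LOW AND HIGH = LOW
m7 = m4 OR m2 OR m3 = HIGH OR LOW OR HIGH = HIGH

m6 = LOW  m7 = HIGH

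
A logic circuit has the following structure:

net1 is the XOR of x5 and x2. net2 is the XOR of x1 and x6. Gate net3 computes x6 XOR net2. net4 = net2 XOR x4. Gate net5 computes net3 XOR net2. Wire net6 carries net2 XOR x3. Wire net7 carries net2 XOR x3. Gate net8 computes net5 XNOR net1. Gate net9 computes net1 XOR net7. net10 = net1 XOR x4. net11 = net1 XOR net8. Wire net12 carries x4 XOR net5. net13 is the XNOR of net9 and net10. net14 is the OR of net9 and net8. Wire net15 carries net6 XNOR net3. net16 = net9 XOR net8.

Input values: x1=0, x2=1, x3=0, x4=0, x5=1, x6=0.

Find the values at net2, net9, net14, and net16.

net2 = 0, net9 = 0, net14 = 1, net16 = 1

net1 = x5 XOR x2 = 1 XOR 1 = 0
net2 = x1 XOR x6 = 0 XOR 0 = 0
net3 = x6 XOR net2 = 0 XOR 0 = 0
net5 = net3 XOR net2 = 0 XOR 0 = 0
net7 = net2 XOR x3 = 0 XOR 0 = 0
net8 = net5 XNOR net1 = 0 XNOR 0 = 1
net9 = net1 XOR net7 = 0 XOR 0 = 0
net14 = net9 OR net8 = 0 OR 1 = 1
net16 = net9 XOR net8 = 0 XOR 1 = 1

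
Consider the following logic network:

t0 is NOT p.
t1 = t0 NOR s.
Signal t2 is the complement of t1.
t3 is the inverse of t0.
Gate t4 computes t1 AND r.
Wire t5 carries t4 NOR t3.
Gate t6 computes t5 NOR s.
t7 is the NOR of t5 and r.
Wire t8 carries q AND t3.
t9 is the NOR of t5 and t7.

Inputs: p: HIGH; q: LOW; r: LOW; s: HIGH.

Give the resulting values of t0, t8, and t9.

t0 = NOT p = NOT HIGH = LOW
t1 = t0 NOR s = LOW NOR HIGH = LOW
t3 = NOT t0 = NOT LOW = HIGH
t4 = t1 AND r = LOW AND LOW = LOW
t5 = t4 NOR t3 = LOW NOR HIGH = LOW
t7 = t5 NOR r = LOW NOR LOW = HIGH
t8 = q AND t3 = LOW AND HIGH = LOW
t9 = t5 NOR t7 = LOW NOR HIGH = LOW

t0 = LOW, t8 = LOW, t9 = LOW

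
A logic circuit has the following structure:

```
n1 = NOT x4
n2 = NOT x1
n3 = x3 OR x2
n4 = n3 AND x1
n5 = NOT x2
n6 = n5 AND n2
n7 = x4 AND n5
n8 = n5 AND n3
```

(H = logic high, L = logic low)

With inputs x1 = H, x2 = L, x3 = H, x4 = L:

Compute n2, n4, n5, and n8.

n2 = NOT x1 = NOT H = L
n3 = x3 OR x2 = H OR L = H
n4 = n3 AND x1 = H AND H = H
n5 = NOT x2 = NOT L = H
n8 = n5 AND n3 = H AND H = H

n2 = L  n4 = H  n5 = H  n8 = H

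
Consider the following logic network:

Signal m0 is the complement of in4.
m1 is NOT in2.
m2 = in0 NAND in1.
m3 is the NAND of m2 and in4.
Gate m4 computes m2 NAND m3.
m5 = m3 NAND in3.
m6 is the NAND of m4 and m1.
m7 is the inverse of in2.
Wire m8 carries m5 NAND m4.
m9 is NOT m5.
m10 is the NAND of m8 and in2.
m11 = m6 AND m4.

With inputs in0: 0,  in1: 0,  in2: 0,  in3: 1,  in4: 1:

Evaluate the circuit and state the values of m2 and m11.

m1 = NOT in2 = NOT 0 = 1
m2 = in0 NAND in1 = 0 NAND 0 = 1
m3 = m2 NAND in4 = 1 NAND 1 = 0
m4 = m2 NAND m3 = 1 NAND 0 = 1
m6 = m4 NAND m1 = 1 NAND 1 = 0
m11 = m6 AND m4 = 0 AND 1 = 0

m2 = 1, m11 = 0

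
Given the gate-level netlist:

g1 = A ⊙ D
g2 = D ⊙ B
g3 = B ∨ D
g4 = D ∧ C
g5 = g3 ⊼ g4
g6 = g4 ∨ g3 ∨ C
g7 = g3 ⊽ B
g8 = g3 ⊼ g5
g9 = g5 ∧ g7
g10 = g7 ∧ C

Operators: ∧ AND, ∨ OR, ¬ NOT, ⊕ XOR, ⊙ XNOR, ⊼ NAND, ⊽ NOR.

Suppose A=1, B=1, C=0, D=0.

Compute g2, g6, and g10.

g2 = D XNOR B = 0 XNOR 1 = 0
g3 = B OR D = 1 OR 0 = 1
g4 = D AND C = 0 AND 0 = 0
g6 = g4 OR g3 OR C = 0 OR 1 OR 0 = 1
g7 = g3 NOR B = 1 NOR 1 = 0
g10 = g7 AND C = 0 AND 0 = 0

g2 = 0, g6 = 1, g10 = 0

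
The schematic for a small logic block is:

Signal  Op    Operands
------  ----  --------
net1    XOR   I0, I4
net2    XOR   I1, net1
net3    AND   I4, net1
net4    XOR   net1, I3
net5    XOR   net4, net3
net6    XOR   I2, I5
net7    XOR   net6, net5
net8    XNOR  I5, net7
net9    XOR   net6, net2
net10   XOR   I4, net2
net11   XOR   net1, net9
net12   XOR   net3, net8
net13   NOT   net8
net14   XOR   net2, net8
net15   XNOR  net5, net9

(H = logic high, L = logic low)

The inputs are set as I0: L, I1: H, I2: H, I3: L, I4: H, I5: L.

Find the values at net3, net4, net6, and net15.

net1 = I0 XOR I4 = L XOR H = H
net2 = I1 XOR net1 = H XOR H = L
net3 = I4 AND net1 = H AND H = H
net4 = net1 XOR I3 = H XOR L = H
net5 = net4 XOR net3 = H XOR H = L
net6 = I2 XOR I5 = H XOR L = H
net9 = net6 XOR net2 = H XOR L = H
net15 = net5 XNOR net9 = L XNOR H = L

net3 = H, net4 = H, net6 = H, net15 = L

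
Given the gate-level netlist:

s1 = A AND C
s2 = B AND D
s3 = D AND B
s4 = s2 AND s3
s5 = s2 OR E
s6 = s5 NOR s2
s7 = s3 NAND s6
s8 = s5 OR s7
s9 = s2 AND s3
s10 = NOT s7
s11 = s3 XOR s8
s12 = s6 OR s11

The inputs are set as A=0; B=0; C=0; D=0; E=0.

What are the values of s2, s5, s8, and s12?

s2 = 0; s5 = 0; s8 = 1; s12 = 1

s2 = B AND D = 0 AND 0 = 0
s3 = D AND B = 0 AND 0 = 0
s5 = s2 OR E = 0 OR 0 = 0
s6 = s5 NOR s2 = 0 NOR 0 = 1
s7 = s3 NAND s6 = 0 NAND 1 = 1
s8 = s5 OR s7 = 0 OR 1 = 1
s11 = s3 XOR s8 = 0 XOR 1 = 1
s12 = s6 OR s11 = 1 OR 1 = 1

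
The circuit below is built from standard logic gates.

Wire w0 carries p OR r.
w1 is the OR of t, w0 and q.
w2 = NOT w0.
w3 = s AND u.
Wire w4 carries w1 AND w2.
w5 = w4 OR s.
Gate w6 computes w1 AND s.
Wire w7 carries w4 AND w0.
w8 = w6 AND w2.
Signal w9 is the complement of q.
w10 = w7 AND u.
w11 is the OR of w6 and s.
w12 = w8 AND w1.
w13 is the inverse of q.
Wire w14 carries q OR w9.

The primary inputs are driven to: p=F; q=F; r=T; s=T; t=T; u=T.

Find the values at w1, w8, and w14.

w0 = p OR r = F OR T = T
w1 = t OR w0 OR q = T OR T OR F = T
w2 = NOT w0 = NOT T = F
w6 = w1 AND s = T AND T = T
w8 = w6 AND w2 = T AND F = F
w9 = NOT q = NOT F = T
w14 = q OR w9 = F OR T = T

w1 = T, w8 = F, w14 = T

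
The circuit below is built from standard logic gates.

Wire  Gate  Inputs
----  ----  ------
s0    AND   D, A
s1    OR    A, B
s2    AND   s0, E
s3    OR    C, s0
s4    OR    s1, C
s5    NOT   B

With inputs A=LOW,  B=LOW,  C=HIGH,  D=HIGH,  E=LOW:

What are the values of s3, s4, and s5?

s0 = D AND A = HIGH AND LOW = LOW
s1 = A OR B = LOW OR LOW = LOW
s3 = C OR s0 = HIGH OR LOW = HIGH
s4 = s1 OR C = LOW OR HIGH = HIGH
s5 = NOT B = NOT LOW = HIGH

s3 = HIGH, s4 = HIGH, s5 = HIGH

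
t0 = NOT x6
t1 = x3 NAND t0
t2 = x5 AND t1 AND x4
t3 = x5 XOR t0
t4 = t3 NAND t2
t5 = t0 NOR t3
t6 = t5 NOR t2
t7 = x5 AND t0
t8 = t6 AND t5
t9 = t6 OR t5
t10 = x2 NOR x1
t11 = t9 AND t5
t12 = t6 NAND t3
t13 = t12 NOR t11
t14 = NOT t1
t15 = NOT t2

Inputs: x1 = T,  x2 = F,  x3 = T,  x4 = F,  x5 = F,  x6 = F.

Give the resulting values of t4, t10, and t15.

t0 = NOT x6 = NOT F = T
t1 = x3 NAND t0 = T NAND T = F
t2 = x5 AND t1 AND x4 = F AND F AND F = F
t3 = x5 XOR t0 = F XOR T = T
t4 = t3 NAND t2 = T NAND F = T
t10 = x2 NOR x1 = F NOR T = F
t15 = NOT t2 = NOT F = T

t4 = T, t10 = F, t15 = T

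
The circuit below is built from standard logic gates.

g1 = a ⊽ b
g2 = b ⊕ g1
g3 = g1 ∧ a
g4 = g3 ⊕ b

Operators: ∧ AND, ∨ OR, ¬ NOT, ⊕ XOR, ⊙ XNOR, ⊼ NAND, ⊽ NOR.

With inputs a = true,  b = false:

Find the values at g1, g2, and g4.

g1 = false; g2 = false; g4 = false

g1 = a NOR b = true NOR false = false
g2 = b XOR g1 = false XOR false = false
g3 = g1 AND a = false AND true = false
g4 = g3 XOR b = false XOR false = false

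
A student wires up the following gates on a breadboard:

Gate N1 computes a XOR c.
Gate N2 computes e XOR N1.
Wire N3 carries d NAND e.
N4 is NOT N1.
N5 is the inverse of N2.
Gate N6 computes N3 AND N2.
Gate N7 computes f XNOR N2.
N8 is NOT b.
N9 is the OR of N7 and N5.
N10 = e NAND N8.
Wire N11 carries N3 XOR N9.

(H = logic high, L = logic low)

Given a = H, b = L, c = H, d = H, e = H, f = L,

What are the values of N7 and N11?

N1 = a XOR c = H XOR H = L
N2 = e XOR N1 = H XOR L = H
N3 = d NAND e = H NAND H = L
N5 = NOT N2 = NOT H = L
N7 = f XNOR N2 = L XNOR H = L
N9 = N7 OR N5 = L OR L = L
N11 = N3 XOR N9 = L XOR L = L

N7 = L, N11 = L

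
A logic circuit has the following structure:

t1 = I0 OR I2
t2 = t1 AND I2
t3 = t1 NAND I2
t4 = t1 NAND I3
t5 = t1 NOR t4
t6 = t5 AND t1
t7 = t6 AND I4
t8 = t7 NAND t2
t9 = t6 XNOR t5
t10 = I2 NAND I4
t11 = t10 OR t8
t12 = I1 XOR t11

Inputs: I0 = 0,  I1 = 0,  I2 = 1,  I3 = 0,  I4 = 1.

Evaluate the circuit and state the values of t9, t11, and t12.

t9 = 1, t11 = 1, t12 = 1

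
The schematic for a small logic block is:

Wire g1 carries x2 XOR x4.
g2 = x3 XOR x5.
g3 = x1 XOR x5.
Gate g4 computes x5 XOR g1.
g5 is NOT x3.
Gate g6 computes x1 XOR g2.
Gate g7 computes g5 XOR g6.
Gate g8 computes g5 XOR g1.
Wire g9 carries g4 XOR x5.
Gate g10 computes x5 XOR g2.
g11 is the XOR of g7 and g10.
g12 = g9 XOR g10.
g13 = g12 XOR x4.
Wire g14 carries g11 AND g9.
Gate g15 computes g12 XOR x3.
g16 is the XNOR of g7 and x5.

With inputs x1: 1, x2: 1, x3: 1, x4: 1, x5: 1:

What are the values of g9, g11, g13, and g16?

g9 = 0, g11 = 0, g13 = 0, g16 = 1

g1 = x2 XOR x4 = 1 XOR 1 = 0
g2 = x3 XOR x5 = 1 XOR 1 = 0
g4 = x5 XOR g1 = 1 XOR 0 = 1
g5 = NOT x3 = NOT 1 = 0
g6 = x1 XOR g2 = 1 XOR 0 = 1
g7 = g5 XOR g6 = 0 XOR 1 = 1
g9 = g4 XOR x5 = 1 XOR 1 = 0
g10 = x5 XOR g2 = 1 XOR 0 = 1
g11 = g7 XOR g10 = 1 XOR 1 = 0
g12 = g9 XOR g10 = 0 XOR 1 = 1
g13 = g12 XOR x4 = 1 XOR 1 = 0
g16 = g7 XNOR x5 = 1 XNOR 1 = 1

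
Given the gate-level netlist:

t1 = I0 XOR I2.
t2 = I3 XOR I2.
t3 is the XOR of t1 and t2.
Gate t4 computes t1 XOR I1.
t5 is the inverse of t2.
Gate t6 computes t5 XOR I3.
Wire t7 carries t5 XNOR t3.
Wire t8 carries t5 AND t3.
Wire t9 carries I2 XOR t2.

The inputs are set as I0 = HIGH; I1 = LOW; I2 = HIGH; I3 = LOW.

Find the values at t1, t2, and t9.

t1 = I0 XOR I2 = HIGH XOR HIGH = LOW
t2 = I3 XOR I2 = LOW XOR HIGH = HIGH
t9 = I2 XOR t2 = HIGH XOR HIGH = LOW

t1 = LOW, t2 = HIGH, t9 = LOW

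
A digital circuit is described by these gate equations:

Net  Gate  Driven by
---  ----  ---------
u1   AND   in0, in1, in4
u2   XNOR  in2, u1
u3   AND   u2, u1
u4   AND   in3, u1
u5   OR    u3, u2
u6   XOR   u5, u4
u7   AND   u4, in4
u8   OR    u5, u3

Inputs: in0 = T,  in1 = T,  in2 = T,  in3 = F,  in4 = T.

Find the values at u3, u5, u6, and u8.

u3 = T, u5 = T, u6 = T, u8 = T

u1 = in0 AND in1 AND in4 = T AND T AND T = T
u2 = in2 XNOR u1 = T XNOR T = T
u3 = u2 AND u1 = T AND T = T
u4 = in3 AND u1 = F AND T = F
u5 = u3 OR u2 = T OR T = T
u6 = u5 XOR u4 = T XOR F = T
u8 = u5 OR u3 = T OR T = T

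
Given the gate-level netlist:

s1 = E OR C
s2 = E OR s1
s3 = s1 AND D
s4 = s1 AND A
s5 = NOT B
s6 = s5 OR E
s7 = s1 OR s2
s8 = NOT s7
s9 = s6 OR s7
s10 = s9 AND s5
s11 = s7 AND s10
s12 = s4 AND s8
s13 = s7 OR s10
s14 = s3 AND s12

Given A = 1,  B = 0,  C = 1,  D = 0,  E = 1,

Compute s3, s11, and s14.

s3 = 0; s11 = 1; s14 = 0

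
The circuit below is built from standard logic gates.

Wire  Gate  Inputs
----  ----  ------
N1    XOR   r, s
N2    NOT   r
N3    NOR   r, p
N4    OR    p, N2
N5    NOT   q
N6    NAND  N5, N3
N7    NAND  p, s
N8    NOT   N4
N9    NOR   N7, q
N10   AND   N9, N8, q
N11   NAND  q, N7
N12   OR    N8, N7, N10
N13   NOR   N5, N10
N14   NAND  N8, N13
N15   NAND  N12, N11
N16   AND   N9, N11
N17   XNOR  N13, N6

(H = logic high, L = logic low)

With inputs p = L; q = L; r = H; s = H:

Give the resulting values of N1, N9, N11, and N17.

N1 = r XOR s = H XOR H = L
N2 = NOT r = NOT H = L
N3 = r NOR p = H NOR L = L
N4 = p OR N2 = L OR L = L
N5 = NOT q = NOT L = H
N6 = N5 NAND N3 = H NAND L = H
N7 = p NAND s = L NAND H = H
N8 = NOT N4 = NOT L = H
N9 = N7 NOR q = H NOR L = L
N10 = N9 AND N8 AND q = L AND H AND L = L
N11 = q NAND N7 = L NAND H = H
N13 = N5 NOR N10 = H NOR L = L
N17 = N13 XNOR N6 = L XNOR H = L

N1 = L  N9 = L  N11 = H  N17 = L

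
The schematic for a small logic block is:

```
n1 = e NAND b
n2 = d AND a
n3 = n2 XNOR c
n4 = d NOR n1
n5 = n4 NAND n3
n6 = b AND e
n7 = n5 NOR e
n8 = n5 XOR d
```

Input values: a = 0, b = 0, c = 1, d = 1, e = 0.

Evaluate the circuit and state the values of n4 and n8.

n4 = 0, n8 = 0

n1 = e NAND b = 0 NAND 0 = 1
n2 = d AND a = 1 AND 0 = 0
n3 = n2 XNOR c = 0 XNOR 1 = 0
n4 = d NOR n1 = 1 NOR 1 = 0
n5 = n4 NAND n3 = 0 NAND 0 = 1
n8 = n5 XOR d = 1 XOR 1 = 0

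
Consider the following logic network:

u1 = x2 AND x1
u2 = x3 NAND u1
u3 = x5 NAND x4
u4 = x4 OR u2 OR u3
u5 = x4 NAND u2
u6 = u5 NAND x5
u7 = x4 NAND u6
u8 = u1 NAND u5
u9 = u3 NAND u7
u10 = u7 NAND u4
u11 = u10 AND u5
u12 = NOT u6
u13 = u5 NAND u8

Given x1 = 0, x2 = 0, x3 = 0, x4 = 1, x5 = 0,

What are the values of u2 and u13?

u2 = 1, u13 = 1

u1 = x2 AND x1 = 0 AND 0 = 0
u2 = x3 NAND u1 = 0 NAND 0 = 1
u5 = x4 NAND u2 = 1 NAND 1 = 0
u8 = u1 NAND u5 = 0 NAND 0 = 1
u13 = u5 NAND u8 = 0 NAND 1 = 1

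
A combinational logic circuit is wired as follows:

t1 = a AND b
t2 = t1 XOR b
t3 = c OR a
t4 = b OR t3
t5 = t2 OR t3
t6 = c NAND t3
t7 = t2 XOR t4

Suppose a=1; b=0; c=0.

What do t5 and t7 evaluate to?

t1 = a AND b = 1 AND 0 = 0
t2 = t1 XOR b = 0 XOR 0 = 0
t3 = c OR a = 0 OR 1 = 1
t4 = b OR t3 = 0 OR 1 = 1
t5 = t2 OR t3 = 0 OR 1 = 1
t7 = t2 XOR t4 = 0 XOR 1 = 1

t5 = 1  t7 = 1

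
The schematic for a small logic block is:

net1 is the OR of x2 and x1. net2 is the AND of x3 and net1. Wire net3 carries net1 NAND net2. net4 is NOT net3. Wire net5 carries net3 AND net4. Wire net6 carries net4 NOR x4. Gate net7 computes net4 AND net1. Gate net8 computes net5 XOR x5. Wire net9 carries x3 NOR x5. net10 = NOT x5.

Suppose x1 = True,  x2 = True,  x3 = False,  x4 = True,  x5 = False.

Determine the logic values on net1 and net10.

net1 = x2 OR x1 = True OR True = True
net10 = NOT x5 = NOT False = True

net1 = True, net10 = True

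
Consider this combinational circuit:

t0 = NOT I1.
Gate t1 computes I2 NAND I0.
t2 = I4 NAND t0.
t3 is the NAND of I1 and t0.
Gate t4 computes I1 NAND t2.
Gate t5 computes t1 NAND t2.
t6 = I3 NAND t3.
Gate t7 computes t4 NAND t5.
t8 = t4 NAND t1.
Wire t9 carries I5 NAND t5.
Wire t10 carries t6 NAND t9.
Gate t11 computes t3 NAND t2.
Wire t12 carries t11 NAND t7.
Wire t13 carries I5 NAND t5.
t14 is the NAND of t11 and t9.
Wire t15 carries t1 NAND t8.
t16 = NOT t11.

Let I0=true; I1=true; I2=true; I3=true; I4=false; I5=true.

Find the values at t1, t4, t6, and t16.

t0 = NOT I1 = NOT true = false
t1 = I2 NAND I0 = true NAND true = false
t2 = I4 NAND t0 = false NAND false = true
t3 = I1 NAND t0 = true NAND false = true
t4 = I1 NAND t2 = true NAND true = false
t6 = I3 NAND t3 = true NAND true = false
t11 = t3 NAND t2 = true NAND true = false
t16 = NOT t11 = NOT false = true

t1 = false; t4 = false; t6 = false; t16 = true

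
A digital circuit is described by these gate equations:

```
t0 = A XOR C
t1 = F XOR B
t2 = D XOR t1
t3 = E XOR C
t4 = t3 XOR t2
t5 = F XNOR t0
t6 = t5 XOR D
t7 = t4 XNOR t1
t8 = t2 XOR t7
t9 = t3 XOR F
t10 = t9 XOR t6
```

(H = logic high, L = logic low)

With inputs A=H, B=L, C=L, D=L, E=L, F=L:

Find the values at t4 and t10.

t0 = A XOR C = H XOR L = H
t1 = F XOR B = L XOR L = L
t2 = D XOR t1 = L XOR L = L
t3 = E XOR C = L XOR L = L
t4 = t3 XOR t2 = L XOR L = L
t5 = F XNOR t0 = L XNOR H = L
t6 = t5 XOR D = L XOR L = L
t9 = t3 XOR F = L XOR L = L
t10 = t9 XOR t6 = L XOR L = L

t4 = L  t10 = L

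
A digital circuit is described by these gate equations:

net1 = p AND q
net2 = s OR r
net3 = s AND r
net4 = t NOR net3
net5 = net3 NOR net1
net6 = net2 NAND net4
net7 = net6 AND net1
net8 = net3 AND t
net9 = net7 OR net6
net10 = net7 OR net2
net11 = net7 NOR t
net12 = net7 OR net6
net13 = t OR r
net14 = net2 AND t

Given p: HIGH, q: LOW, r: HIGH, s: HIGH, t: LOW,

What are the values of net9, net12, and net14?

net9 = HIGH  net12 = HIGH  net14 = LOW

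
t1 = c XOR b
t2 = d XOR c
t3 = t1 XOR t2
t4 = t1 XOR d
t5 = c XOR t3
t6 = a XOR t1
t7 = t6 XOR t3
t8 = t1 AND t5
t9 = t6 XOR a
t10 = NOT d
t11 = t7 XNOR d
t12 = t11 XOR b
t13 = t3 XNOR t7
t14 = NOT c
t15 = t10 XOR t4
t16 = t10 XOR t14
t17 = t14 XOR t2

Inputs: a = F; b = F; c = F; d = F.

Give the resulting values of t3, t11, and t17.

t3 = F, t11 = T, t17 = T

t1 = c XOR b = F XOR F = F
t2 = d XOR c = F XOR F = F
t3 = t1 XOR t2 = F XOR F = F
t6 = a XOR t1 = F XOR F = F
t7 = t6 XOR t3 = F XOR F = F
t11 = t7 XNOR d = F XNOR F = T
t14 = NOT c = NOT F = T
t17 = t14 XOR t2 = T XOR F = T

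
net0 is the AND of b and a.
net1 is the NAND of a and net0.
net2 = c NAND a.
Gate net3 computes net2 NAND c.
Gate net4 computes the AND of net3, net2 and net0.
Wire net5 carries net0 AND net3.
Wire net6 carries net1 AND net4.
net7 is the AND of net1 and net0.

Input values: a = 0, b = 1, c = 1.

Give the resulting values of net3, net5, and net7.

net0 = b AND a = 1 AND 0 = 0
net1 = a NAND net0 = 0 NAND 0 = 1
net2 = c NAND a = 1 NAND 0 = 1
net3 = net2 NAND c = 1 NAND 1 = 0
net5 = net0 AND net3 = 0 AND 0 = 0
net7 = net1 AND net0 = 1 AND 0 = 0

net3 = 0; net5 = 0; net7 = 0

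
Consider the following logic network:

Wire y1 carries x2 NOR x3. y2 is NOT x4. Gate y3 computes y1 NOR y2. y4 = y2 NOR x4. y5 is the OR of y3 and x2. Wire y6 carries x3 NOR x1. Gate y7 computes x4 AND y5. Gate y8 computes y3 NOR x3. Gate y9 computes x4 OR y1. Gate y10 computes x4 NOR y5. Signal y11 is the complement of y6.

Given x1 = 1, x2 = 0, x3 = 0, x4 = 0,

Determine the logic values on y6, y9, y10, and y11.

y6 = 0  y9 = 1  y10 = 1  y11 = 1

y1 = x2 NOR x3 = 0 NOR 0 = 1
y2 = NOT x4 = NOT 0 = 1
y3 = y1 NOR y2 = 1 NOR 1 = 0
y5 = y3 OR x2 = 0 OR 0 = 0
y6 = x3 NOR x1 = 0 NOR 1 = 0
y9 = x4 OR y1 = 0 OR 1 = 1
y10 = x4 NOR y5 = 0 NOR 0 = 1
y11 = NOT y6 = NOT 0 = 1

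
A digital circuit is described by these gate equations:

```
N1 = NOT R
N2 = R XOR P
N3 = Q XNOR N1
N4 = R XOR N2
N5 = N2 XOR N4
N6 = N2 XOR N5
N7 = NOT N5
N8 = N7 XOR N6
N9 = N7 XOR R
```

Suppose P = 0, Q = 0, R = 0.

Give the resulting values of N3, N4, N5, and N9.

N1 = NOT R = NOT 0 = 1
N2 = R XOR P = 0 XOR 0 = 0
N3 = Q XNOR N1 = 0 XNOR 1 = 0
N4 = R XOR N2 = 0 XOR 0 = 0
N5 = N2 XOR N4 = 0 XOR 0 = 0
N7 = NOT N5 = NOT 0 = 1
N9 = N7 XOR R = 1 XOR 0 = 1

N3 = 0, N4 = 0, N5 = 0, N9 = 1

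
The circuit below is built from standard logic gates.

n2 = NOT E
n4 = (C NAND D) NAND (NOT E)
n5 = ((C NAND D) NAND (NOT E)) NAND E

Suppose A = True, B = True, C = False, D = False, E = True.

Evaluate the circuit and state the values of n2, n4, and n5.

n2 = False, n4 = True, n5 = False

n2 = NOT True = False
n4 = (False NAND False) NAND (NOT True) = True
n5 = ((False NAND False) NAND (NOT True)) NAND True = False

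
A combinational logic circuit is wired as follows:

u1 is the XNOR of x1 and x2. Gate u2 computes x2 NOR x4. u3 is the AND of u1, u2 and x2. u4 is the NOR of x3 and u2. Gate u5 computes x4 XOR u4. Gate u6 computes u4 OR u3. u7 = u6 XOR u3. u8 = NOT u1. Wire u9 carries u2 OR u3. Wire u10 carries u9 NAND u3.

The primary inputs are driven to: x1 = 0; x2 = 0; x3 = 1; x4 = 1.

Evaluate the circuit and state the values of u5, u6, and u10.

u5 = 1, u6 = 0, u10 = 1

u1 = x1 XNOR x2 = 0 XNOR 0 = 1
u2 = x2 NOR x4 = 0 NOR 1 = 0
u3 = u1 AND u2 AND x2 = 1 AND 0 AND 0 = 0
u4 = x3 NOR u2 = 1 NOR 0 = 0
u5 = x4 XOR u4 = 1 XOR 0 = 1
u6 = u4 OR u3 = 0 OR 0 = 0
u9 = u2 OR u3 = 0 OR 0 = 0
u10 = u9 NAND u3 = 0 NAND 0 = 1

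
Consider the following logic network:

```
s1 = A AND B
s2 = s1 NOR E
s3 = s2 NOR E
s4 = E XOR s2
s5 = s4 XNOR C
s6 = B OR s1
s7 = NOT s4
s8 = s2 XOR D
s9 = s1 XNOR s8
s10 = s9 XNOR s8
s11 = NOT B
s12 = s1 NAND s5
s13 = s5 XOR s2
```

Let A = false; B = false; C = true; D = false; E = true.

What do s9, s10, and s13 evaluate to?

s9 = true, s10 = false, s13 = true

s1 = A AND B = false AND false = false
s2 = s1 NOR E = false NOR true = false
s4 = E XOR s2 = true XOR false = true
s5 = s4 XNOR C = true XNOR true = true
s8 = s2 XOR D = false XOR false = false
s9 = s1 XNOR s8 = false XNOR false = true
s10 = s9 XNOR s8 = true XNOR false = false
s13 = s5 XOR s2 = true XOR false = true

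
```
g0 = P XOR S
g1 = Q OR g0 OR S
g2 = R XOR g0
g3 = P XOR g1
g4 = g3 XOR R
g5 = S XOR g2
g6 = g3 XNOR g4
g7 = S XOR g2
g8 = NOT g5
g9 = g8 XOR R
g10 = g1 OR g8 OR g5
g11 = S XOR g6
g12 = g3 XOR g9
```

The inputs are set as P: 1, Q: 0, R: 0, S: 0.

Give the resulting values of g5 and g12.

g0 = P XOR S = 1 XOR 0 = 1
g1 = Q OR g0 OR S = 0 OR 1 OR 0 = 1
g2 = R XOR g0 = 0 XOR 1 = 1
g3 = P XOR g1 = 1 XOR 1 = 0
g5 = S XOR g2 = 0 XOR 1 = 1
g8 = NOT g5 = NOT 1 = 0
g9 = g8 XOR R = 0 XOR 0 = 0
g12 = g3 XOR g9 = 0 XOR 0 = 0

g5 = 1, g12 = 0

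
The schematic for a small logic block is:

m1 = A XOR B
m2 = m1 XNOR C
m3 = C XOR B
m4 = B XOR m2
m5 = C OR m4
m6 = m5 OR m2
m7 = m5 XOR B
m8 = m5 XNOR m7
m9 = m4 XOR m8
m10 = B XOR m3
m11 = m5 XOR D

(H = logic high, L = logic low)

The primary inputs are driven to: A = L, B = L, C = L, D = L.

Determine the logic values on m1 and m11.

m1 = A XOR B = L XOR L = L
m2 = m1 XNOR C = L XNOR L = H
m4 = B XOR m2 = L XOR H = H
m5 = C OR m4 = L OR H = H
m11 = m5 XOR D = H XOR L = H

m1 = L, m11 = H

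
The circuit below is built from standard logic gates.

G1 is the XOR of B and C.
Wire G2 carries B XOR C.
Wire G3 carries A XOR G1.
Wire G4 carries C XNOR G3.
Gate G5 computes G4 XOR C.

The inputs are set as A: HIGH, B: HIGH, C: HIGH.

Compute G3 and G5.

G1 = B XOR C = HIGH XOR HIGH = LOW
G3 = A XOR G1 = HIGH XOR LOW = HIGH
G4 = C XNOR G3 = HIGH XNOR HIGH = HIGH
G5 = G4 XOR C = HIGH XOR HIGH = LOW

G3 = HIGH; G5 = LOW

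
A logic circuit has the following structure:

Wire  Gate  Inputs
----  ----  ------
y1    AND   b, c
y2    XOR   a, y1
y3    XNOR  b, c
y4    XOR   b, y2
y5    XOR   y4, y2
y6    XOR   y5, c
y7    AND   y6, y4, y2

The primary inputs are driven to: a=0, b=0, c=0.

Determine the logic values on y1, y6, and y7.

y1 = 0  y6 = 0  y7 = 0

y1 = b AND c = 0 AND 0 = 0
y2 = a XOR y1 = 0 XOR 0 = 0
y4 = b XOR y2 = 0 XOR 0 = 0
y5 = y4 XOR y2 = 0 XOR 0 = 0
y6 = y5 XOR c = 0 XOR 0 = 0
y7 = y6 AND y4 AND y2 = 0 AND 0 AND 0 = 0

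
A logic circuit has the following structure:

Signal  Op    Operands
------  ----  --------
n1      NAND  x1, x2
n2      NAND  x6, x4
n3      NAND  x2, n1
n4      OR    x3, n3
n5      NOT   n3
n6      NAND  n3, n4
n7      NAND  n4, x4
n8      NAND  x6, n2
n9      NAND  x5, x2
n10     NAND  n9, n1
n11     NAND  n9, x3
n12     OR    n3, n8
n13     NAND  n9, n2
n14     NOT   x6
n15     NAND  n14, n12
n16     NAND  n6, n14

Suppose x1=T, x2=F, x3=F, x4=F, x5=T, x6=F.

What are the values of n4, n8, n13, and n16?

n4 = T, n8 = T, n13 = F, n16 = T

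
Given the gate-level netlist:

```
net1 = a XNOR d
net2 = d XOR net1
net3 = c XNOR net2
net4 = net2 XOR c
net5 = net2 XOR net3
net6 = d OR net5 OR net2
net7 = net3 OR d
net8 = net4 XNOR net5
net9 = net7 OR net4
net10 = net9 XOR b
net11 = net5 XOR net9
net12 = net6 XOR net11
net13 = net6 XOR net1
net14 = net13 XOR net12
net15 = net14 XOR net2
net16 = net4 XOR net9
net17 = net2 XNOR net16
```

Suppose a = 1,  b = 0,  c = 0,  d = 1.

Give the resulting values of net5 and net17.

net5 = 1  net17 = 0

net1 = a XNOR d = 1 XNOR 1 = 1
net2 = d XOR net1 = 1 XOR 1 = 0
net3 = c XNOR net2 = 0 XNOR 0 = 1
net4 = net2 XOR c = 0 XOR 0 = 0
net5 = net2 XOR net3 = 0 XOR 1 = 1
net7 = net3 OR d = 1 OR 1 = 1
net9 = net7 OR net4 = 1 OR 0 = 1
net16 = net4 XOR net9 = 0 XOR 1 = 1
net17 = net2 XNOR net16 = 0 XNOR 1 = 0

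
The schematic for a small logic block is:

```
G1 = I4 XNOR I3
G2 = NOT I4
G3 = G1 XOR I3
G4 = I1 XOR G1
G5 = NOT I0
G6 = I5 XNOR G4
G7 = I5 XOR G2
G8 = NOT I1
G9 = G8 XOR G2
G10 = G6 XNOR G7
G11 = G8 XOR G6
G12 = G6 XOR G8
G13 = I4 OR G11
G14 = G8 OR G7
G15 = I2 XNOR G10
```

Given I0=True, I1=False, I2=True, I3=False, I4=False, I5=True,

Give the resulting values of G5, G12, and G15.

G1 = I4 XNOR I3 = False XNOR False = True
G2 = NOT I4 = NOT False = True
G4 = I1 XOR G1 = False XOR True = True
G5 = NOT I0 = NOT True = False
G6 = I5 XNOR G4 = True XNOR True = True
G7 = I5 XOR G2 = True XOR True = False
G8 = NOT I1 = NOT False = True
G10 = G6 XNOR G7 = True XNOR False = False
G12 = G6 XOR G8 = True XOR True = False
G15 = I2 XNOR G10 = True XNOR False = False

G5 = False  G12 = False  G15 = False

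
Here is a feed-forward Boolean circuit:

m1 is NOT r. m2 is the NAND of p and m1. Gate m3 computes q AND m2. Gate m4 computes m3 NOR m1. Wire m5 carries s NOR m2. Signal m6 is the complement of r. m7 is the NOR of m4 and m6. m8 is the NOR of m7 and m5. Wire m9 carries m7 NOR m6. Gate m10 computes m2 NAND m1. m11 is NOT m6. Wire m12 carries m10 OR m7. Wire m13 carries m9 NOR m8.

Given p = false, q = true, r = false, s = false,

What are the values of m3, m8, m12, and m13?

m1 = NOT r = NOT false = true
m2 = p NAND m1 = false NAND true = true
m3 = q AND m2 = true AND true = true
m4 = m3 NOR m1 = true NOR true = false
m5 = s NOR m2 = false NOR true = false
m6 = NOT r = NOT false = true
m7 = m4 NOR m6 = false NOR true = false
m8 = m7 NOR m5 = false NOR false = true
m9 = m7 NOR m6 = false NOR true = false
m10 = m2 NAND m1 = true NAND true = false
m12 = m10 OR m7 = false OR false = false
m13 = m9 NOR m8 = false NOR true = false

m3 = true; m8 = true; m12 = false; m13 = false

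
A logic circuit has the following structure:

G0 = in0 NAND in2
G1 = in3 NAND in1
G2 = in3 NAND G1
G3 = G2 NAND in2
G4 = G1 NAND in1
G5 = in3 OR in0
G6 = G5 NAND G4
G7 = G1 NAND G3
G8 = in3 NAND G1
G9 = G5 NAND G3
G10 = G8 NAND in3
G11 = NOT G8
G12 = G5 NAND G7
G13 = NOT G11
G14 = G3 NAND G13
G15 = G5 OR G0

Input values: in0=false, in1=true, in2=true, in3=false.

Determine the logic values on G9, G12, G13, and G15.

G9 = true; G12 = true; G13 = true; G15 = true

G0 = in0 NAND in2 = false NAND true = true
G1 = in3 NAND in1 = false NAND true = true
G2 = in3 NAND G1 = false NAND true = true
G3 = G2 NAND in2 = true NAND true = false
G5 = in3 OR in0 = false OR false = false
G7 = G1 NAND G3 = true NAND false = true
G8 = in3 NAND G1 = false NAND true = true
G9 = G5 NAND G3 = false NAND false = true
G11 = NOT G8 = NOT true = false
G12 = G5 NAND G7 = false NAND true = true
G13 = NOT G11 = NOT false = true
G15 = G5 OR G0 = false OR true = true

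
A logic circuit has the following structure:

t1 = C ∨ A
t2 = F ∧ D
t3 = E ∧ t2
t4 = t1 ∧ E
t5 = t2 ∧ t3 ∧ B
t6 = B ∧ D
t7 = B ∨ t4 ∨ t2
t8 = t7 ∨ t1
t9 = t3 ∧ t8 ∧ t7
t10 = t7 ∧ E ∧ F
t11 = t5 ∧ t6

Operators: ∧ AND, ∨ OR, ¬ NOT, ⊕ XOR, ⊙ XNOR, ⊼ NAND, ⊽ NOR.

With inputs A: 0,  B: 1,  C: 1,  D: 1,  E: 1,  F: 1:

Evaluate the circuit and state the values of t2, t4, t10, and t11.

t2 = 1  t4 = 1  t10 = 1  t11 = 1

t1 = C OR A = 1 OR 0 = 1
t2 = F AND D = 1 AND 1 = 1
t3 = E AND t2 = 1 AND 1 = 1
t4 = t1 AND E = 1 AND 1 = 1
t5 = t2 AND t3 AND B = 1 AND 1 AND 1 = 1
t6 = B AND D = 1 AND 1 = 1
t7 = B OR t4 OR t2 = 1 OR 1 OR 1 = 1
t10 = t7 AND E AND F = 1 AND 1 AND 1 = 1
t11 = t5 AND t6 = 1 AND 1 = 1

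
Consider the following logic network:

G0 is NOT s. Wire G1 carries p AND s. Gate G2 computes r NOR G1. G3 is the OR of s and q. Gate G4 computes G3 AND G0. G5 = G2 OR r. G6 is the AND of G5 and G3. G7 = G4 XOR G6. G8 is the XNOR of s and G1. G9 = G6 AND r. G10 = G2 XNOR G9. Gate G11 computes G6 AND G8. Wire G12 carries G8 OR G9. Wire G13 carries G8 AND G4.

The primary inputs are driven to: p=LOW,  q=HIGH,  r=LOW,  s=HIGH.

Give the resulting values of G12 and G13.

G0 = NOT s = NOT HIGH = LOW
G1 = p AND s = LOW AND HIGH = LOW
G2 = r NOR G1 = LOW NOR LOW = HIGH
G3 = s OR q = HIGH OR HIGH = HIGH
G4 = G3 AND G0 = HIGH AND LOW = LOW
G5 = G2 OR r = HIGH OR LOW = HIGH
G6 = G5 AND G3 = HIGH AND HIGH = HIGH
G8 = s XNOR G1 = HIGH XNOR LOW = LOW
G9 = G6 AND r = HIGH AND LOW = LOW
G12 = G8 OR G9 = LOW OR LOW = LOW
G13 = G8 AND G4 = LOW AND LOW = LOW

G12 = LOW; G13 = LOW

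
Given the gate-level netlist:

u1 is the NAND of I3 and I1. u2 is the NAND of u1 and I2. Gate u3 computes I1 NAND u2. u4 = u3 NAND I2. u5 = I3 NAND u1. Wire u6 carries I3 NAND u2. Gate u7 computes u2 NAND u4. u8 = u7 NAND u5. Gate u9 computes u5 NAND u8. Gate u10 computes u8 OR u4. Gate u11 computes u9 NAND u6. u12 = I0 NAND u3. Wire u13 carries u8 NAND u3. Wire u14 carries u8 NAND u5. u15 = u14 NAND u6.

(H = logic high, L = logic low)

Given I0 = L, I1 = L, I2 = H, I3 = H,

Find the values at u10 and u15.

u10 = H  u15 = L

u1 = I3 NAND I1 = H NAND L = H
u2 = u1 NAND I2 = H NAND H = L
u3 = I1 NAND u2 = L NAND L = H
u4 = u3 NAND I2 = H NAND H = L
u5 = I3 NAND u1 = H NAND H = L
u6 = I3 NAND u2 = H NAND L = H
u7 = u2 NAND u4 = L NAND L = H
u8 = u7 NAND u5 = H NAND L = H
u10 = u8 OR u4 = H OR L = H
u14 = u8 NAND u5 = H NAND L = H
u15 = u14 NAND u6 = H NAND H = L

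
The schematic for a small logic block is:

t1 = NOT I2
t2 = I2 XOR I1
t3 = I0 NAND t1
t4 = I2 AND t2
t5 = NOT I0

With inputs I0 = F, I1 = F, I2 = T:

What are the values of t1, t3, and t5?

t1 = NOT I2 = NOT T = F
t3 = I0 NAND t1 = F NAND F = T
t5 = NOT I0 = NOT F = T

t1 = F  t3 = T  t5 = T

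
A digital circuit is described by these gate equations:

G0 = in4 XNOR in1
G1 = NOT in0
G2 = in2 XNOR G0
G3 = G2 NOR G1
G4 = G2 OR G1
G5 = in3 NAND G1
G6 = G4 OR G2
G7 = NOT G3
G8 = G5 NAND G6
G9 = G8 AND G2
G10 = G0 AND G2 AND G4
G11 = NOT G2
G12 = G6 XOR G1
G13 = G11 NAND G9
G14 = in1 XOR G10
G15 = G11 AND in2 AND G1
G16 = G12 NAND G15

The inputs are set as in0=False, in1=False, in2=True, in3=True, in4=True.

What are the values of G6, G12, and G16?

G6 = True, G12 = False, G16 = True

G0 = in4 XNOR in1 = True XNOR False = False
G1 = NOT in0 = NOT False = True
G2 = in2 XNOR G0 = True XNOR False = False
G4 = G2 OR G1 = False OR True = True
G6 = G4 OR G2 = True OR False = True
G11 = NOT G2 = NOT False = True
G12 = G6 XOR G1 = True XOR True = False
G15 = G11 AND in2 AND G1 = True AND True AND True = True
G16 = G12 NAND G15 = False NAND True = True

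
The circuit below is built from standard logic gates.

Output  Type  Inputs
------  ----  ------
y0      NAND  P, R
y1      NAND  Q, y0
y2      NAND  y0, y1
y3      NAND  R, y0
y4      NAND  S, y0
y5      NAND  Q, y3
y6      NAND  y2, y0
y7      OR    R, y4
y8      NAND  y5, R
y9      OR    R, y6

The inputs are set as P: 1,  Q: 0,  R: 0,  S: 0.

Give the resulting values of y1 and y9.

y0 = P NAND R = 1 NAND 0 = 1
y1 = Q NAND y0 = 0 NAND 1 = 1
y2 = y0 NAND y1 = 1 NAND 1 = 0
y6 = y2 NAND y0 = 0 NAND 1 = 1
y9 = R OR y6 = 0 OR 1 = 1

y1 = 1; y9 = 1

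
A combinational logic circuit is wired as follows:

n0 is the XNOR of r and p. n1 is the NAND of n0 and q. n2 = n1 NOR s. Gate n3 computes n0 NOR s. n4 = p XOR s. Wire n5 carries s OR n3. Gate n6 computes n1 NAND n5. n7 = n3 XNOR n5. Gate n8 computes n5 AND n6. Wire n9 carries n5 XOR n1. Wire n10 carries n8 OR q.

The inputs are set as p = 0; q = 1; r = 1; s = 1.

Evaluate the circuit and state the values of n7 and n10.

n0 = r XNOR p = 1 XNOR 0 = 0
n1 = n0 NAND q = 0 NAND 1 = 1
n3 = n0 NOR s = 0 NOR 1 = 0
n5 = s OR n3 = 1 OR 0 = 1
n6 = n1 NAND n5 = 1 NAND 1 = 0
n7 = n3 XNOR n5 = 0 XNOR 1 = 0
n8 = n5 AND n6 = 1 AND 0 = 0
n10 = n8 OR q = 0 OR 1 = 1

n7 = 0, n10 = 1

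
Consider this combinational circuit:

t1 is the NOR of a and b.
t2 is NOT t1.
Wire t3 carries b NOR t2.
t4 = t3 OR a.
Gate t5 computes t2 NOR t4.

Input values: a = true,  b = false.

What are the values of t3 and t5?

t3 = false  t5 = false

t1 = a NOR b = true NOR false = false
t2 = NOT t1 = NOT false = true
t3 = b NOR t2 = false NOR true = false
t4 = t3 OR a = false OR true = true
t5 = t2 NOR t4 = true NOR true = false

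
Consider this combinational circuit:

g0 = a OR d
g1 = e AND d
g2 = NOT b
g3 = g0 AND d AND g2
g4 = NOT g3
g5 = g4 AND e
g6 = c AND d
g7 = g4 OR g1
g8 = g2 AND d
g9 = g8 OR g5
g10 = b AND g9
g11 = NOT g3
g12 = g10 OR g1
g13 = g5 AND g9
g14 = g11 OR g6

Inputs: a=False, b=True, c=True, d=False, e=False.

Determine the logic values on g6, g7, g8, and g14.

g6 = False, g7 = True, g8 = False, g14 = True

g0 = a OR d = False OR False = False
g1 = e AND d = False AND False = False
g2 = NOT b = NOT True = False
g3 = g0 AND d AND g2 = False AND False AND False = False
g4 = NOT g3 = NOT False = True
g6 = c AND d = True AND False = False
g7 = g4 OR g1 = True OR False = True
g8 = g2 AND d = False AND False = False
g11 = NOT g3 = NOT False = True
g14 = g11 OR g6 = True OR False = True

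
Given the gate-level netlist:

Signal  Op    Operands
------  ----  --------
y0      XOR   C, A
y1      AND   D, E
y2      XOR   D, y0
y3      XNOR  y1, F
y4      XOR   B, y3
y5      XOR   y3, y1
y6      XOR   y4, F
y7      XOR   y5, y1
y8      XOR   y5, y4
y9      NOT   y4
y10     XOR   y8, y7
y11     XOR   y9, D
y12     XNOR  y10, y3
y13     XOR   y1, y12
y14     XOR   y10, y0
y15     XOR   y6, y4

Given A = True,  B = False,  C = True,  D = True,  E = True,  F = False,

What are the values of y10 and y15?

y1 = D AND E = True AND True = True
y3 = y1 XNOR F = True XNOR False = False
y4 = B XOR y3 = False XOR False = False
y5 = y3 XOR y1 = False XOR True = True
y6 = y4 XOR F = False XOR False = False
y7 = y5 XOR y1 = True XOR True = False
y8 = y5 XOR y4 = True XOR False = True
y10 = y8 XOR y7 = True XOR False = True
y15 = y6 XOR y4 = False XOR False = False

y10 = True; y15 = False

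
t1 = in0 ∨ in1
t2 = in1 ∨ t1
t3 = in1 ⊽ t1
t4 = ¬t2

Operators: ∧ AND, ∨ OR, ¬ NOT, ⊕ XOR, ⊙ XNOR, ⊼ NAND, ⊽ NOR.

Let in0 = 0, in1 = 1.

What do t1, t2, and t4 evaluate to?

t1 = 1  t2 = 1  t4 = 0

t1 = in0 OR in1 = 0 OR 1 = 1
t2 = in1 OR t1 = 1 OR 1 = 1
t4 = NOT t2 = NOT 1 = 0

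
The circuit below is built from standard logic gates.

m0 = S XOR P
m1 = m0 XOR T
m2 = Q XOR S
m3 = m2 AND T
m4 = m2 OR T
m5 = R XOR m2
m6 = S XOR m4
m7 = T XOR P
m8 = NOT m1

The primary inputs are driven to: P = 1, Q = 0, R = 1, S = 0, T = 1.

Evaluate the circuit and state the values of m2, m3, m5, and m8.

m0 = S XOR P = 0 XOR 1 = 1
m1 = m0 XOR T = 1 XOR 1 = 0
m2 = Q XOR S = 0 XOR 0 = 0
m3 = m2 AND T = 0 AND 1 = 0
m5 = R XOR m2 = 1 XOR 0 = 1
m8 = NOT m1 = NOT 0 = 1

m2 = 0, m3 = 0, m5 = 1, m8 = 1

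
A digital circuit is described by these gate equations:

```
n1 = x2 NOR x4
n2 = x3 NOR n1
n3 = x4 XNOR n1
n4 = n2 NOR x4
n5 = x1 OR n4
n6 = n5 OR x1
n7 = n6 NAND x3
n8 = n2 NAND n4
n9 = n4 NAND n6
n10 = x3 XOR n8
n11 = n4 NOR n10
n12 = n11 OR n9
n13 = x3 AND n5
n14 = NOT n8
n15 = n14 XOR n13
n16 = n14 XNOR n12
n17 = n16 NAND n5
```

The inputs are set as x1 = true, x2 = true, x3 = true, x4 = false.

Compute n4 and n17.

n4 = true; n17 = false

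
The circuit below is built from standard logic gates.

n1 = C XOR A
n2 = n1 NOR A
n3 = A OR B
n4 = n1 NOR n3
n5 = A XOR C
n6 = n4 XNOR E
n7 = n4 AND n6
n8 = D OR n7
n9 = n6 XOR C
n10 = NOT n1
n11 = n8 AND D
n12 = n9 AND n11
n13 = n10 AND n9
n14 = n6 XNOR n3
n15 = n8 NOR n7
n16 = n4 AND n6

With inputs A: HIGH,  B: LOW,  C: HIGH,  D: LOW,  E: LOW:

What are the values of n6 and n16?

n1 = C XOR A = HIGH XOR HIGH = LOW
n3 = A OR B = HIGH OR LOW = HIGH
n4 = n1 NOR n3 = LOW NOR HIGH = LOW
n6 = n4 XNOR E = LOW XNOR LOW = HIGH
n16 = n4 AND n6 = LOW AND HIGH = LOW

n6 = HIGH, n16 = LOW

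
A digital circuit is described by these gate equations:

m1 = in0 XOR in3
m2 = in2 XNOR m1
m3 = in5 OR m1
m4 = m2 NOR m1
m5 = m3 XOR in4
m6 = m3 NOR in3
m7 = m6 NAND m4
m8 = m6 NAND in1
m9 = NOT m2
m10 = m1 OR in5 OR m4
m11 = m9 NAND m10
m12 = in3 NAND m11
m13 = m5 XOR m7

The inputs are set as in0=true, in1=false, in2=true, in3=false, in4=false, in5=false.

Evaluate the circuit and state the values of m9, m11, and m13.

m9 = false, m11 = true, m13 = false

m1 = in0 XOR in3 = true XOR false = true
m2 = in2 XNOR m1 = true XNOR true = true
m3 = in5 OR m1 = false OR true = true
m4 = m2 NOR m1 = true NOR true = false
m5 = m3 XOR in4 = true XOR false = true
m6 = m3 NOR in3 = true NOR false = false
m7 = m6 NAND m4 = false NAND false = true
m9 = NOT m2 = NOT true = false
m10 = m1 OR in5 OR m4 = true OR false OR false = true
m11 = m9 NAND m10 = false NAND true = true
m13 = m5 XOR m7 = true XOR true = false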